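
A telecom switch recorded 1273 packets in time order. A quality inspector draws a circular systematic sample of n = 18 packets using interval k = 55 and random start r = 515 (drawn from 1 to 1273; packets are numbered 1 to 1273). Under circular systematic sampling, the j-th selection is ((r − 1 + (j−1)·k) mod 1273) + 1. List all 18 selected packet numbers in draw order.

Selection 1: 515
Selection 2: 515 + 55 = 570
Selection 3: 570 + 55 = 625
Selection 4: 625 + 55 = 680
Selection 5: 680 + 55 = 735
Selection 6: 735 + 55 = 790
Selection 7: 790 + 55 = 845
Selection 8: 845 + 55 = 900
Selection 9: 900 + 55 = 955
Selection 10: 955 + 55 = 1010
Selection 11: 1010 + 55 = 1065
Selection 12: 1065 + 55 = 1120
Selection 13: 1120 + 55 = 1175
Selection 14: 1175 + 55 = 1230
Selection 15: 1230 + 55 = 1285 → 1285 − 1273 = 12
Selection 16: 12 + 55 = 67
Selection 17: 67 + 55 = 122
Selection 18: 122 + 55 = 177

515, 570, 625, 680, 735, 790, 845, 900, 955, 1010, 1065, 1120, 1175, 1230, 12, 67, 122, 177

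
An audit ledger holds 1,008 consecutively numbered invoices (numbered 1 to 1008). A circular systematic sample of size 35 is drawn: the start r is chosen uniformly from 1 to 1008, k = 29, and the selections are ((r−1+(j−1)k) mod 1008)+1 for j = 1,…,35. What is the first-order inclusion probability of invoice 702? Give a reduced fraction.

For each position j, as r ranges over 1…1008 the j-th selection hits every invoice exactly once, so invoice 702 is selected for exactly 35 of the 1008 starts.
Inclusion probability = 35/1008 = 5/144.

5/144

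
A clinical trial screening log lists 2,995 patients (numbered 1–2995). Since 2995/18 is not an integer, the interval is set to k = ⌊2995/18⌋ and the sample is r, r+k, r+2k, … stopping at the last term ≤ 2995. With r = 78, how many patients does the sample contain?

18

k = ⌊2995/18⌋ = 166
Achieved size = ⌊(2995 − 78)/166⌋ + 1 = ⌊2917/166⌋ + 1 = 17 + 1 = 18
(last selection: 78 + 17×166 = 2900 ≤ 2995; next would be 3066 > 2995)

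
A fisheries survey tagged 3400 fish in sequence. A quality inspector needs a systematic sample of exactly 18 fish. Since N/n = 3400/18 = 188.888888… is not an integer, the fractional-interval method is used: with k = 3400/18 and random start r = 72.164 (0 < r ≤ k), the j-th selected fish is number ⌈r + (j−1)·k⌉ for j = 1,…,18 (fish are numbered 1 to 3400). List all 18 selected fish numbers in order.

73, 262, 450, 639, 828, 1017, 1206, 1395, 1584, 1773, 1962, 2150, 2339, 2528, 2717, 2906, 3095, 3284

j=1: r + 0k = 72.164 → ⌈·⌉ = 73
j=2: r + 1k = 261.052888… → ⌈·⌉ = 262
j=3: r + 2k = 449.941777… → ⌈·⌉ = 450
j=4: r + 3k = 638.830666… → ⌈·⌉ = 639
j=5: r + 4k = 827.719555… → ⌈·⌉ = 828
j=6: r + 5k = 1016.608444… → ⌈·⌉ = 1017
j=7: r + 6k = 1205.497333… → ⌈·⌉ = 1206
j=8: r + 7k = 1394.386222… → ⌈·⌉ = 1395
j=9: r + 8k = 1583.275111… → ⌈·⌉ = 1584
j=10: r + 9k = 1772.164 → ⌈·⌉ = 1773
j=11: r + 10k = 1961.052888… → ⌈·⌉ = 1962
j=12: r + 11k = 2149.941777… → ⌈·⌉ = 2150
j=13: r + 12k = 2338.830666… → ⌈·⌉ = 2339
j=14: r + 13k = 2527.719555… → ⌈·⌉ = 2528
j=15: r + 14k = 2716.608444… → ⌈·⌉ = 2717
j=16: r + 15k = 2905.497333… → ⌈·⌉ = 2906
j=17: r + 16k = 3094.386222… → ⌈·⌉ = 3095
j=18: r + 17k = 3283.275111… → ⌈·⌉ = 3284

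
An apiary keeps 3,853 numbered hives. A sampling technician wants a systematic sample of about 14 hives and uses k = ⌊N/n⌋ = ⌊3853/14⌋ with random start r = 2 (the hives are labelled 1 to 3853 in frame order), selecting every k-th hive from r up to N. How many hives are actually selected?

15

k = ⌊3853/14⌋ = 275
Achieved size = ⌊(3853 − 2)/275⌋ + 1 = ⌊3851/275⌋ + 1 = 14 + 1 = 15
(last selection: 2 + 14×275 = 3852 ≤ 3853; next would be 4127 > 3853)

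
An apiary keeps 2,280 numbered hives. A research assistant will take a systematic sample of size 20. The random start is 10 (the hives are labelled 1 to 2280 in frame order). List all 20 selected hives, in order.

k = N/n = 2280/20 = 114
hive 1: 10
hive 2: 10 + 114 = 124
hive 3: 124 + 114 = 238
hive 4: 238 + 114 = 352
hive 5: 352 + 114 = 466
hive 6: 466 + 114 = 580
hive 7: 580 + 114 = 694
hive 8: 694 + 114 = 808
hive 9: 808 + 114 = 922
hive 10: 922 + 114 = 1036
hive 11: 1036 + 114 = 1150
hive 12: 1150 + 114 = 1264
hive 13: 1264 + 114 = 1378
hive 14: 1378 + 114 = 1492
hive 15: 1492 + 114 = 1606
hive 16: 1606 + 114 = 1720
hive 17: 1720 + 114 = 1834
hive 18: 1834 + 114 = 1948
hive 19: 1948 + 114 = 2062
hive 20: 2062 + 114 = 2176

10, 124, 238, 352, 466, 580, 694, 808, 922, 1036, 1150, 1264, 1378, 1492, 1606, 1720, 1834, 1948, 2062, 2176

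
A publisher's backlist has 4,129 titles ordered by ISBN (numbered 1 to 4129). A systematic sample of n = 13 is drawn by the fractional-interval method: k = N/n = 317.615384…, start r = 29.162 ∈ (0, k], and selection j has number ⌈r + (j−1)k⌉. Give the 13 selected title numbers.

j=1: r + 0k = 29.162 → ⌈·⌉ = 30
j=2: r + 1k = 346.777384… → ⌈·⌉ = 347
j=3: r + 2k = 664.392769… → ⌈·⌉ = 665
j=4: r + 3k = 982.008153… → ⌈·⌉ = 983
j=5: r + 4k = 1299.623538… → ⌈·⌉ = 1300
j=6: r + 5k = 1617.238923… → ⌈·⌉ = 1618
j=7: r + 6k = 1934.854307… → ⌈·⌉ = 1935
j=8: r + 7k = 2252.469692… → ⌈·⌉ = 2253
j=9: r + 8k = 2570.085076… → ⌈·⌉ = 2571
j=10: r + 9k = 2887.700461… → ⌈·⌉ = 2888
j=11: r + 10k = 3205.315846… → ⌈·⌉ = 3206
j=12: r + 11k = 3522.931230… → ⌈·⌉ = 3523
j=13: r + 12k = 3840.546615… → ⌈·⌉ = 3841

30, 347, 665, 983, 1300, 1618, 1935, 2253, 2571, 2888, 3206, 3523, 3841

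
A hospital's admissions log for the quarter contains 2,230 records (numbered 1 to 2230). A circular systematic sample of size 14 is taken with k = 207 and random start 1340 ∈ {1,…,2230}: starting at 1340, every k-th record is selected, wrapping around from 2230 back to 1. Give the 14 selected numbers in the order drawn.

Selection 1: 1340
Selection 2: 1340 + 207 = 1547
Selection 3: 1547 + 207 = 1754
Selection 4: 1754 + 207 = 1961
Selection 5: 1961 + 207 = 2168
Selection 6: 2168 + 207 = 2375 → 2375 − 2230 = 145
Selection 7: 145 + 207 = 352
Selection 8: 352 + 207 = 559
Selection 9: 559 + 207 = 766
Selection 10: 766 + 207 = 973
Selection 11: 973 + 207 = 1180
Selection 12: 1180 + 207 = 1387
Selection 13: 1387 + 207 = 1594
Selection 14: 1594 + 207 = 1801

1340, 1547, 1754, 1961, 2168, 145, 352, 559, 766, 973, 1180, 1387, 1594, 1801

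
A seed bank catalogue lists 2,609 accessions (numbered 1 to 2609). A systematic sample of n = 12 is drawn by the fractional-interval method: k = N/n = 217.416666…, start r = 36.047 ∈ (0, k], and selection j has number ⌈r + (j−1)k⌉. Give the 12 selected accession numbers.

37, 254, 471, 689, 906, 1124, 1341, 1558, 1776, 1993, 2211, 2428

j=1: r + 0k = 36.047 → ⌈·⌉ = 37
j=2: r + 1k = 253.463666… → ⌈·⌉ = 254
j=3: r + 2k = 470.880333… → ⌈·⌉ = 471
j=4: r + 3k = 688.297 → ⌈·⌉ = 689
j=5: r + 4k = 905.713666… → ⌈·⌉ = 906
j=6: r + 5k = 1123.130333… → ⌈·⌉ = 1124
j=7: r + 6k = 1340.547 → ⌈·⌉ = 1341
j=8: r + 7k = 1557.963666… → ⌈·⌉ = 1558
j=9: r + 8k = 1775.380333… → ⌈·⌉ = 1776
j=10: r + 9k = 1992.797 → ⌈·⌉ = 1993
j=11: r + 10k = 2210.213666… → ⌈·⌉ = 2211
j=12: r + 11k = 2427.630333… → ⌈·⌉ = 2428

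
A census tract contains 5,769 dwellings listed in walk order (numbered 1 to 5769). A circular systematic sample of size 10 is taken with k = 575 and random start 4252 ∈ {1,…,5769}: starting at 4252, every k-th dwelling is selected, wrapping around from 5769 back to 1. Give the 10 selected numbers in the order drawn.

4252, 4827, 5402, 208, 783, 1358, 1933, 2508, 3083, 3658

Selection 1: 4252
Selection 2: 4252 + 575 = 4827
Selection 3: 4827 + 575 = 5402
Selection 4: 5402 + 575 = 5977 → 5977 − 5769 = 208
Selection 5: 208 + 575 = 783
Selection 6: 783 + 575 = 1358
Selection 7: 1358 + 575 = 1933
Selection 8: 1933 + 575 = 2508
Selection 9: 2508 + 575 = 3083
Selection 10: 3083 + 575 = 3658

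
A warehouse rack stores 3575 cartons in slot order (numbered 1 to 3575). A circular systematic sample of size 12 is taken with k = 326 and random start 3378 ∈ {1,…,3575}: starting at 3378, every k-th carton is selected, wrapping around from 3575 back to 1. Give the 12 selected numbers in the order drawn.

3378, 129, 455, 781, 1107, 1433, 1759, 2085, 2411, 2737, 3063, 3389

Selection 1: 3378
Selection 2: 3378 + 326 = 3704 → 3704 − 3575 = 129
Selection 3: 129 + 326 = 455
Selection 4: 455 + 326 = 781
Selection 5: 781 + 326 = 1107
Selection 6: 1107 + 326 = 1433
Selection 7: 1433 + 326 = 1759
Selection 8: 1759 + 326 = 2085
Selection 9: 2085 + 326 = 2411
Selection 10: 2411 + 326 = 2737
Selection 11: 2737 + 326 = 3063
Selection 12: 3063 + 326 = 3389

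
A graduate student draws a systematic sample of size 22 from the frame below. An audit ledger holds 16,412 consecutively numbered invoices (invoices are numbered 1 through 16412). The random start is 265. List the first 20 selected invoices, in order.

k = N/n = 16412/22 = 746
invoice 1: 265
invoice 2: 265 + 746 = 1011
invoice 3: 1011 + 746 = 1757
invoice 4: 1757 + 746 = 2503
invoice 5: 2503 + 746 = 3249
invoice 6: 3249 + 746 = 3995
invoice 7: 3995 + 746 = 4741
invoice 8: 4741 + 746 = 5487
invoice 9: 5487 + 746 = 6233
invoice 10: 6233 + 746 = 6979
invoice 11: 6979 + 746 = 7725
invoice 12: 7725 + 746 = 8471
invoice 13: 8471 + 746 = 9217
invoice 14: 9217 + 746 = 9963
invoice 15: 9963 + 746 = 10709
invoice 16: 10709 + 746 = 11455
invoice 17: 11455 + 746 = 12201
invoice 18: 12201 + 746 = 12947
invoice 19: 12947 + 746 = 13693
invoice 20: 13693 + 746 = 14439

265, 1011, 1757, 2503, 3249, 3995, 4741, 5487, 6233, 6979, 7725, 8471, 9217, 9963, 10709, 11455, 12201, 12947, 13693, 14439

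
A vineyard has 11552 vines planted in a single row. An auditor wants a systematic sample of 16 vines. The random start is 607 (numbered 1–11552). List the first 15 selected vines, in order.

607, 1329, 2051, 2773, 3495, 4217, 4939, 5661, 6383, 7105, 7827, 8549, 9271, 9993, 10715

k = N/n = 11552/16 = 722
vine 1: 607
vine 2: 607 + 722 = 1329
vine 3: 1329 + 722 = 2051
vine 4: 2051 + 722 = 2773
vine 5: 2773 + 722 = 3495
vine 6: 3495 + 722 = 4217
vine 7: 4217 + 722 = 4939
vine 8: 4939 + 722 = 5661
vine 9: 5661 + 722 = 6383
vine 10: 6383 + 722 = 7105
vine 11: 7105 + 722 = 7827
vine 12: 7827 + 722 = 8549
vine 13: 8549 + 722 = 9271
vine 14: 9271 + 722 = 9993
vine 15: 9993 + 722 = 10715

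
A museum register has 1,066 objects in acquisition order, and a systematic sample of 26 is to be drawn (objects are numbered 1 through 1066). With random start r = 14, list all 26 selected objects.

k = N/n = 1066/26 = 41
object 1: 14
object 2: 14 + 41 = 55
object 3: 55 + 41 = 96
object 4: 96 + 41 = 137
object 5: 137 + 41 = 178
object 6: 178 + 41 = 219
object 7: 219 + 41 = 260
object 8: 260 + 41 = 301
object 9: 301 + 41 = 342
object 10: 342 + 41 = 383
object 11: 383 + 41 = 424
object 12: 424 + 41 = 465
object 13: 465 + 41 = 506
object 14: 506 + 41 = 547
object 15: 547 + 41 = 588
object 16: 588 + 41 = 629
object 17: 629 + 41 = 670
object 18: 670 + 41 = 711
object 19: 711 + 41 = 752
object 20: 752 + 41 = 793
object 21: 793 + 41 = 834
object 22: 834 + 41 = 875
object 23: 875 + 41 = 916
object 24: 916 + 41 = 957
object 25: 957 + 41 = 998
object 26: 998 + 41 = 1039

14, 55, 96, 137, 178, 219, 260, 301, 342, 383, 424, 465, 506, 547, 588, 629, 670, 711, 752, 793, 834, 875, 916, 957, 998, 1039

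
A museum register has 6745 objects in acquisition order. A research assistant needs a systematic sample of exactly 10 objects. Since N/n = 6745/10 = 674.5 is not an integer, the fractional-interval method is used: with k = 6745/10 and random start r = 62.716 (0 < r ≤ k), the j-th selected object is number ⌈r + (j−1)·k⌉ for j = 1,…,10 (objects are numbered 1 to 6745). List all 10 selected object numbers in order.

63, 738, 1412, 2087, 2761, 3436, 4110, 4785, 5459, 6134

j=1: r + 0k = 62.716 → ⌈·⌉ = 63
j=2: r + 1k = 737.216 → ⌈·⌉ = 738
j=3: r + 2k = 1411.716 → ⌈·⌉ = 1412
j=4: r + 3k = 2086.216 → ⌈·⌉ = 2087
j=5: r + 4k = 2760.716 → ⌈·⌉ = 2761
j=6: r + 5k = 3435.216 → ⌈·⌉ = 3436
j=7: r + 6k = 4109.716 → ⌈·⌉ = 4110
j=8: r + 7k = 4784.216 → ⌈·⌉ = 4785
j=9: r + 8k = 5458.716 → ⌈·⌉ = 5459
j=10: r + 9k = 6133.216 → ⌈·⌉ = 6134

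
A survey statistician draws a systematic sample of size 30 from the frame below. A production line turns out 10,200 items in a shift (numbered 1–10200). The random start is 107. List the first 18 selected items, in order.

107, 447, 787, 1127, 1467, 1807, 2147, 2487, 2827, 3167, 3507, 3847, 4187, 4527, 4867, 5207, 5547, 5887

k = N/n = 10200/30 = 340
item 1: 107
item 2: 107 + 340 = 447
item 3: 447 + 340 = 787
item 4: 787 + 340 = 1127
item 5: 1127 + 340 = 1467
item 6: 1467 + 340 = 1807
item 7: 1807 + 340 = 2147
item 8: 2147 + 340 = 2487
item 9: 2487 + 340 = 2827
item 10: 2827 + 340 = 3167
item 11: 3167 + 340 = 3507
item 12: 3507 + 340 = 3847
item 13: 3847 + 340 = 4187
item 14: 4187 + 340 = 4527
item 15: 4527 + 340 = 4867
item 16: 4867 + 340 = 5207
item 17: 5207 + 340 = 5547
item 18: 5547 + 340 = 5887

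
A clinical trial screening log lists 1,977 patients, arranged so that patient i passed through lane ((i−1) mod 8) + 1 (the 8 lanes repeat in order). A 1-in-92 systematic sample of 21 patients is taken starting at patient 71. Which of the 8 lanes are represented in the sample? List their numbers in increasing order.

3, 7

Consecutive selections differ by k = 92, so their lane numbers differ by 92 mod 8 = 4.
gcd(92, 8) = 4, so the sample visits 8/4 = 2 distinct residues mod 8.
Start 71 is lane 7; the lanes hit are 3, 7.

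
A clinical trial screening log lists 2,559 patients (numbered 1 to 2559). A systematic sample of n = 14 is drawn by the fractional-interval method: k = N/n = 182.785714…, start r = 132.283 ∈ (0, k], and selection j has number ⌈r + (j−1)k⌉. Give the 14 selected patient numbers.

j=1: r + 0k = 132.283 → ⌈·⌉ = 133
j=2: r + 1k = 315.068714… → ⌈·⌉ = 316
j=3: r + 2k = 497.854428… → ⌈·⌉ = 498
j=4: r + 3k = 680.640142… → ⌈·⌉ = 681
j=5: r + 4k = 863.425857… → ⌈·⌉ = 864
j=6: r + 5k = 1046.211571… → ⌈·⌉ = 1047
j=7: r + 6k = 1228.997285… → ⌈·⌉ = 1229
j=8: r + 7k = 1411.783 → ⌈·⌉ = 1412
j=9: r + 8k = 1594.568714… → ⌈·⌉ = 1595
j=10: r + 9k = 1777.354428… → ⌈·⌉ = 1778
j=11: r + 10k = 1960.140142… → ⌈·⌉ = 1961
j=12: r + 11k = 2142.925857… → ⌈·⌉ = 2143
j=13: r + 12k = 2325.711571… → ⌈·⌉ = 2326
j=14: r + 13k = 2508.497285… → ⌈·⌉ = 2509

133, 316, 498, 681, 864, 1047, 1229, 1412, 1595, 1778, 1961, 2143, 2326, 2509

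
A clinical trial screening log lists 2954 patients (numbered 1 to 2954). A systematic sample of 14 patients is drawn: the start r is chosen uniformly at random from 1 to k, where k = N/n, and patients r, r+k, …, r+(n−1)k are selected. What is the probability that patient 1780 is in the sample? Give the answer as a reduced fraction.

k = 2954/14 = 211.
Patient 1780 is selected iff r ≡ 1780 (mod 211); exactly one such r in {1,…,211}.
Inclusion probability = 1/211.

1/211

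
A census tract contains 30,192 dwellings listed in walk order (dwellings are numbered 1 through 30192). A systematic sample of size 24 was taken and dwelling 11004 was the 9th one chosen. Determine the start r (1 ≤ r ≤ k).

k = 30192/24 = 1258
r = 11004 − (9−1)×1258 = 11004 − 10064 = 940

940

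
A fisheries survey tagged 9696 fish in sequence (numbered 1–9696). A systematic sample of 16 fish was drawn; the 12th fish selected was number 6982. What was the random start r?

k = 9696/16 = 606
r = 6982 − (12−1)×606 = 6982 − 6666 = 316

316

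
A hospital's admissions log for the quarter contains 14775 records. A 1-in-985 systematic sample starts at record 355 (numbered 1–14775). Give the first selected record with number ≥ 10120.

k = 985
Steps past start: ⌈(10120 − 355)/985⌉ = ⌈9765/985⌉ = 10
Selected record: 355 + 10×985 = 10205

10205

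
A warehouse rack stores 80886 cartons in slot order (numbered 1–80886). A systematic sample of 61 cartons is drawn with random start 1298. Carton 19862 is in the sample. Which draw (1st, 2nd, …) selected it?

k = 80886/61 = 1326
position = (19862 − 1298)/1326 + 1 = 18564/1326 + 1 = 14 + 1 = 15

15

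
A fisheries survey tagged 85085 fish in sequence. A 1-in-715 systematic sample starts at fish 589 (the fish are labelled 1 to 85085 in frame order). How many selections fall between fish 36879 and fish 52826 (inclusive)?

k = 715
First selection ≥ 36879: 589 + ⌈(36879−589)/715⌉·715 = 589 + 51×715 = 37054
Last selection ≤ 52826: 589 + ⌊(52826−589)/715⌋·715 = 589 + 73×715 = 52784
Count = 73 − 51 + 1 = 23

23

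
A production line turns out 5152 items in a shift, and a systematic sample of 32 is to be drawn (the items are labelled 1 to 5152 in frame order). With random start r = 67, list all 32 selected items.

k = N/n = 5152/32 = 161
item 1: 67
item 2: 67 + 161 = 228
item 3: 228 + 161 = 389
item 4: 389 + 161 = 550
item 5: 550 + 161 = 711
item 6: 711 + 161 = 872
item 7: 872 + 161 = 1033
item 8: 1033 + 161 = 1194
item 9: 1194 + 161 = 1355
item 10: 1355 + 161 = 1516
item 11: 1516 + 161 = 1677
item 12: 1677 + 161 = 1838
item 13: 1838 + 161 = 1999
item 14: 1999 + 161 = 2160
item 15: 2160 + 161 = 2321
item 16: 2321 + 161 = 2482
item 17: 2482 + 161 = 2643
item 18: 2643 + 161 = 2804
item 19: 2804 + 161 = 2965
item 20: 2965 + 161 = 3126
item 21: 3126 + 161 = 3287
item 22: 3287 + 161 = 3448
item 23: 3448 + 161 = 3609
item 24: 3609 + 161 = 3770
item 25: 3770 + 161 = 3931
item 26: 3931 + 161 = 4092
item 27: 4092 + 161 = 4253
item 28: 4253 + 161 = 4414
item 29: 4414 + 161 = 4575
item 30: 4575 + 161 = 4736
item 31: 4736 + 161 = 4897
item 32: 4897 + 161 = 5058

67, 228, 389, 550, 711, 872, 1033, 1194, 1355, 1516, 1677, 1838, 1999, 2160, 2321, 2482, 2643, 2804, 2965, 3126, 3287, 3448, 3609, 3770, 3931, 4092, 4253, 4414, 4575, 4736, 4897, 5058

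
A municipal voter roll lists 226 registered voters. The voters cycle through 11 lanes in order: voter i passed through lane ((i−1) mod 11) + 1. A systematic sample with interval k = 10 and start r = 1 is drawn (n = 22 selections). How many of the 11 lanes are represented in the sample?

11

Consecutive selections differ by k = 10, so their lane numbers differ by 10 mod 11 = 10.
gcd(10, 11) = 1, so the sample visits 11/1 = 11 distinct residues mod 11.
Start 1 is lane 1; the lanes hit are 1, 2, 3, 4, 5, 6, 7, 8, 9, 10, 11.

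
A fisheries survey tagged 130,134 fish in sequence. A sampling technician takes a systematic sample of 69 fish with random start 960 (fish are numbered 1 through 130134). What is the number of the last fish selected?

129208

k = 130134/69 = 1886
69th selection = r + (69−1)·k = 960 + 68×1886 = 960 + 128248 = 129208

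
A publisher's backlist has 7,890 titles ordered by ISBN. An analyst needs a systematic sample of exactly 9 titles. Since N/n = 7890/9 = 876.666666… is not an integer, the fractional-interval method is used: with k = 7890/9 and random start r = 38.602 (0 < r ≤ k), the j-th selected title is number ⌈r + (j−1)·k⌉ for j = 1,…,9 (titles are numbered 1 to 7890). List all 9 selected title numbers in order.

j=1: r + 0k = 38.602 → ⌈·⌉ = 39
j=2: r + 1k = 915.268666… → ⌈·⌉ = 916
j=3: r + 2k = 1791.935333… → ⌈·⌉ = 1792
j=4: r + 3k = 2668.602 → ⌈·⌉ = 2669
j=5: r + 4k = 3545.268666… → ⌈·⌉ = 3546
j=6: r + 5k = 4421.935333… → ⌈·⌉ = 4422
j=7: r + 6k = 5298.602 → ⌈·⌉ = 5299
j=8: r + 7k = 6175.268666… → ⌈·⌉ = 6176
j=9: r + 8k = 7051.935333… → ⌈·⌉ = 7052

39, 916, 1792, 2669, 3546, 4422, 5299, 6176, 7052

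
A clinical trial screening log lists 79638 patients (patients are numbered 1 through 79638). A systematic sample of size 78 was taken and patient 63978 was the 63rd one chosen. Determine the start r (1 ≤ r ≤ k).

k = 79638/78 = 1021
r = 63978 − (63−1)×1021 = 63978 − 63302 = 676

676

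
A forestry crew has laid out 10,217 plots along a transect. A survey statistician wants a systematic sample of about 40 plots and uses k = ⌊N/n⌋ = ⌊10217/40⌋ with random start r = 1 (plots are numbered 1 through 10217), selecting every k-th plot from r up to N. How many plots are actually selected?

k = ⌊10217/40⌋ = 255
Achieved size = ⌊(10217 − 1)/255⌋ + 1 = ⌊10216/255⌋ + 1 = 40 + 1 = 41
(last selection: 1 + 40×255 = 10201 ≤ 10217; next would be 10456 > 10217)

41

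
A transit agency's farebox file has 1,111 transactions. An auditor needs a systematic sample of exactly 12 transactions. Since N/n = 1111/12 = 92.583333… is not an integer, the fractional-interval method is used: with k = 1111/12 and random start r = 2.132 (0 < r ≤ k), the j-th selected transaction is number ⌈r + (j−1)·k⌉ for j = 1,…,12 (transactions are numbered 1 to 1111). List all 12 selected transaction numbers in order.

j=1: r + 0k = 2.132 → ⌈·⌉ = 3
j=2: r + 1k = 94.715333… → ⌈·⌉ = 95
j=3: r + 2k = 187.298666… → ⌈·⌉ = 188
j=4: r + 3k = 279.882 → ⌈·⌉ = 280
j=5: r + 4k = 372.465333… → ⌈·⌉ = 373
j=6: r + 5k = 465.048666… → ⌈·⌉ = 466
j=7: r + 6k = 557.632 → ⌈·⌉ = 558
j=8: r + 7k = 650.215333… → ⌈·⌉ = 651
j=9: r + 8k = 742.798666… → ⌈·⌉ = 743
j=10: r + 9k = 835.382 → ⌈·⌉ = 836
j=11: r + 10k = 927.965333… → ⌈·⌉ = 928
j=12: r + 11k = 1020.548666… → ⌈·⌉ = 1021

3, 95, 188, 280, 373, 466, 558, 651, 743, 836, 928, 1021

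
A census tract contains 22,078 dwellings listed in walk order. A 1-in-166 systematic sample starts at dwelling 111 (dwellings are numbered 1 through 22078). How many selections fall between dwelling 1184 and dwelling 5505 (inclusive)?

26

k = 166
First selection ≥ 1184: 111 + ⌈(1184−111)/166⌉·166 = 111 + 7×166 = 1273
Last selection ≤ 5505: 111 + ⌊(5505−111)/166⌋·166 = 111 + 32×166 = 5423
Count = 32 − 7 + 1 = 26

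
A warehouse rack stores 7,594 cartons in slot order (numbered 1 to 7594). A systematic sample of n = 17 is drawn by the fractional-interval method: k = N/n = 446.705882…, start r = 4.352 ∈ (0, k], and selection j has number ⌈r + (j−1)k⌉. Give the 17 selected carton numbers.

5, 452, 898, 1345, 1792, 2238, 2685, 3132, 3578, 4025, 4472, 4919, 5365, 5812, 6259, 6705, 7152

j=1: r + 0k = 4.352 → ⌈·⌉ = 5
j=2: r + 1k = 451.057882… → ⌈·⌉ = 452
j=3: r + 2k = 897.763764… → ⌈·⌉ = 898
j=4: r + 3k = 1344.469647… → ⌈·⌉ = 1345
j=5: r + 4k = 1791.175529… → ⌈·⌉ = 1792
j=6: r + 5k = 2237.881411… → ⌈·⌉ = 2238
j=7: r + 6k = 2684.587294… → ⌈·⌉ = 2685
j=8: r + 7k = 3131.293176… → ⌈·⌉ = 3132
j=9: r + 8k = 3577.999058… → ⌈·⌉ = 3578
j=10: r + 9k = 4024.704941… → ⌈·⌉ = 4025
j=11: r + 10k = 4471.410823… → ⌈·⌉ = 4472
j=12: r + 11k = 4918.116705… → ⌈·⌉ = 4919
j=13: r + 12k = 5364.822588… → ⌈·⌉ = 5365
j=14: r + 13k = 5811.528470… → ⌈·⌉ = 5812
j=15: r + 14k = 6258.234352… → ⌈·⌉ = 6259
j=16: r + 15k = 6704.940235… → ⌈·⌉ = 6705
j=17: r + 16k = 7151.646117… → ⌈·⌉ = 7152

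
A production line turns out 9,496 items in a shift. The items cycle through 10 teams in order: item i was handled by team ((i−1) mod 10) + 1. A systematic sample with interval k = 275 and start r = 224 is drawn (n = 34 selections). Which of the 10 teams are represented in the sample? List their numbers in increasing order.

Consecutive selections differ by k = 275, so their team numbers differ by 275 mod 10 = 5.
gcd(275, 10) = 5, so the sample visits 10/5 = 2 distinct residues mod 10.
Start 224 is team 4; the teams hit are 4, 9.

4, 9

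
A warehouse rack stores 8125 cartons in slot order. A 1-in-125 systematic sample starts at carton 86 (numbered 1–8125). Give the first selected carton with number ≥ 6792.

6836

k = 125
Steps past start: ⌈(6792 − 86)/125⌉ = ⌈6706/125⌉ = 54
Selected carton: 86 + 54×125 = 6836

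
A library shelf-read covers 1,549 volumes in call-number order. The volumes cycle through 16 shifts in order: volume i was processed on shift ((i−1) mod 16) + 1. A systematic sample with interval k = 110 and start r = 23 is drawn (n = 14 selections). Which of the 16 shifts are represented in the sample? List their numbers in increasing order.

Consecutive selections differ by k = 110, so their shift numbers differ by 110 mod 16 = 14.
gcd(110, 16) = 2, so the sample visits 16/2 = 8 distinct residues mod 16.
Start 23 is shift 7; the shifts hit are 1, 3, 5, 7, 9, 11, 13, 15.

1, 3, 5, 7, 9, 11, 13, 15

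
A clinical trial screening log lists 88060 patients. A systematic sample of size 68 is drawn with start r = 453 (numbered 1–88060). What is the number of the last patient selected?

k = 88060/68 = 1295
68th selection = r + (68−1)·k = 453 + 67×1295 = 453 + 86765 = 87218

87218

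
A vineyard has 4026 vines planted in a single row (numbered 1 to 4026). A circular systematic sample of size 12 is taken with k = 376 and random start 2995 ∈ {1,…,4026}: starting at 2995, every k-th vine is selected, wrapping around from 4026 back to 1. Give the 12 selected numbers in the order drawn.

2995, 3371, 3747, 97, 473, 849, 1225, 1601, 1977, 2353, 2729, 3105

Selection 1: 2995
Selection 2: 2995 + 376 = 3371
Selection 3: 3371 + 376 = 3747
Selection 4: 3747 + 376 = 4123 → 4123 − 4026 = 97
Selection 5: 97 + 376 = 473
Selection 6: 473 + 376 = 849
Selection 7: 849 + 376 = 1225
Selection 8: 1225 + 376 = 1601
Selection 9: 1601 + 376 = 1977
Selection 10: 1977 + 376 = 2353
Selection 11: 2353 + 376 = 2729
Selection 12: 2729 + 376 = 3105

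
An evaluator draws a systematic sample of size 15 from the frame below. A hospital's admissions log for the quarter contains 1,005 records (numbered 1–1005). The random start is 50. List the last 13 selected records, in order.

k = N/n = 1005/15 = 67
3rd selection = 50 + 2×67 = 184
4th: 184 + 67 = 251
5th: 251 + 67 = 318
6th: 318 + 67 = 385
7th: 385 + 67 = 452
8th: 452 + 67 = 519
9th: 519 + 67 = 586
10th: 586 + 67 = 653
11th: 653 + 67 = 720
12th: 720 + 67 = 787
13th: 787 + 67 = 854
14th: 854 + 67 = 921
15th: 921 + 67 = 988

184, 251, 318, 385, 452, 519, 586, 653, 720, 787, 854, 921, 988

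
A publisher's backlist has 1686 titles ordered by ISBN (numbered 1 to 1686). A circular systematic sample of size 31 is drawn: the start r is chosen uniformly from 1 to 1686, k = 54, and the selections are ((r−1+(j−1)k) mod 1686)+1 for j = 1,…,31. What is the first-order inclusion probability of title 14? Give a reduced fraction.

For each position j, as r ranges over 1…1686 the j-th selection hits every title exactly once, so title 14 is selected for exactly 31 of the 1686 starts.
Inclusion probability = 31/1686.

31/1686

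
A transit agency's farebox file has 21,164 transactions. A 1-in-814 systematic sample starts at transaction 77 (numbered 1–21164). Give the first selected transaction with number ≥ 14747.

15543

k = 814
Steps past start: ⌈(14747 − 77)/814⌉ = ⌈14670/814⌉ = 19
Selected transaction: 77 + 19×814 = 15543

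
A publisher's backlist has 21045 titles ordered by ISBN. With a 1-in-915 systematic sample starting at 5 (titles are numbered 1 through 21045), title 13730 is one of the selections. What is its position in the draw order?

k = 915
position = (13730 − 5)/915 + 1 = 13725/915 + 1 = 15 + 1 = 16

16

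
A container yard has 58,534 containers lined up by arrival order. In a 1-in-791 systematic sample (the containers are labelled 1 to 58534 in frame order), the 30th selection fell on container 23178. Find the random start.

k = 791
r = 23178 − (30−1)×791 = 23178 − 22939 = 239

239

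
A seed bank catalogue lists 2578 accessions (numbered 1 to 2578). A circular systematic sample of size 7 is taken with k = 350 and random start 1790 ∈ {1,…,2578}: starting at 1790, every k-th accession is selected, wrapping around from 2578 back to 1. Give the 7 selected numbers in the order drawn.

1790, 2140, 2490, 262, 612, 962, 1312

Selection 1: 1790
Selection 2: 1790 + 350 = 2140
Selection 3: 2140 + 350 = 2490
Selection 4: 2490 + 350 = 2840 → 2840 − 2578 = 262
Selection 5: 262 + 350 = 612
Selection 6: 612 + 350 = 962
Selection 7: 962 + 350 = 1312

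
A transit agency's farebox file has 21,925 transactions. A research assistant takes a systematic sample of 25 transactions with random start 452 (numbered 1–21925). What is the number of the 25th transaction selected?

k = 21925/25 = 877
25th selection = r + (25−1)·k = 452 + 24×877 = 452 + 21048 = 21500

21500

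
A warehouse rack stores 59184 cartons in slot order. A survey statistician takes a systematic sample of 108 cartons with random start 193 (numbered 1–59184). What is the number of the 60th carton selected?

k = 59184/108 = 548
60th selection = r + (60−1)·k = 193 + 59×548 = 193 + 32332 = 32525

32525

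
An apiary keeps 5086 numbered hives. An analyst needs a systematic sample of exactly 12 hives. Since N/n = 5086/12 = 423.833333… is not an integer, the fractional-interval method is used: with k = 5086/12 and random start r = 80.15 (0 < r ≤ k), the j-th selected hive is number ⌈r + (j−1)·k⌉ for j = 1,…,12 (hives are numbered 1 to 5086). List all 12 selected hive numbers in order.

81, 504, 928, 1352, 1776, 2200, 2624, 3047, 3471, 3895, 4319, 4743

j=1: r + 0k = 80.15 → ⌈·⌉ = 81
j=2: r + 1k = 503.983333… → ⌈·⌉ = 504
j=3: r + 2k = 927.816666… → ⌈·⌉ = 928
j=4: r + 3k = 1351.65 → ⌈·⌉ = 1352
j=5: r + 4k = 1775.483333… → ⌈·⌉ = 1776
j=6: r + 5k = 2199.316666… → ⌈·⌉ = 2200
j=7: r + 6k = 2623.15 → ⌈·⌉ = 2624
j=8: r + 7k = 3046.983333… → ⌈·⌉ = 3047
j=9: r + 8k = 3470.816666… → ⌈·⌉ = 3471
j=10: r + 9k = 3894.65 → ⌈·⌉ = 3895
j=11: r + 10k = 4318.483333… → ⌈·⌉ = 4319
j=12: r + 11k = 4742.316666… → ⌈·⌉ = 4743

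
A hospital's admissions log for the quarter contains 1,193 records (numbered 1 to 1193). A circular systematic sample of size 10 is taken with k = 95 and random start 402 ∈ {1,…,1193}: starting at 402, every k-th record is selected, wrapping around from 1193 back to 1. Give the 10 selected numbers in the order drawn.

402, 497, 592, 687, 782, 877, 972, 1067, 1162, 64

Selection 1: 402
Selection 2: 402 + 95 = 497
Selection 3: 497 + 95 = 592
Selection 4: 592 + 95 = 687
Selection 5: 687 + 95 = 782
Selection 6: 782 + 95 = 877
Selection 7: 877 + 95 = 972
Selection 8: 972 + 95 = 1067
Selection 9: 1067 + 95 = 1162
Selection 10: 1162 + 95 = 1257 → 1257 − 1193 = 64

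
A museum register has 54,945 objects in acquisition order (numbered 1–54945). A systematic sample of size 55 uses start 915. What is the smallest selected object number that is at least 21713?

k = 54945/55 = 999
Steps past start: ⌈(21713 − 915)/999⌉ = ⌈20798/999⌉ = 21
Selected object: 915 + 21×999 = 21894

21894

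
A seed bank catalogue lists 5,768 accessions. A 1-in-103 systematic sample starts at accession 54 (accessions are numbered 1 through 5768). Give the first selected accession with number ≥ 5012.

5101

k = 103
Steps past start: ⌈(5012 − 54)/103⌉ = ⌈4958/103⌉ = 49
Selected accession: 54 + 49×103 = 5101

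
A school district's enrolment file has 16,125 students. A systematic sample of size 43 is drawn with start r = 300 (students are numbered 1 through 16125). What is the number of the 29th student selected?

k = 16125/43 = 375
29th selection = r + (29−1)·k = 300 + 28×375 = 300 + 10500 = 10800

10800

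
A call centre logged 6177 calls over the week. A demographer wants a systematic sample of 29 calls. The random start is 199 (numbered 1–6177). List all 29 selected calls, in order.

k = N/n = 6177/29 = 213
call 1: 199
call 2: 199 + 213 = 412
call 3: 412 + 213 = 625
call 4: 625 + 213 = 838
call 5: 838 + 213 = 1051
call 6: 1051 + 213 = 1264
call 7: 1264 + 213 = 1477
call 8: 1477 + 213 = 1690
call 9: 1690 + 213 = 1903
call 10: 1903 + 213 = 2116
call 11: 2116 + 213 = 2329
call 12: 2329 + 213 = 2542
call 13: 2542 + 213 = 2755
call 14: 2755 + 213 = 2968
call 15: 2968 + 213 = 3181
call 16: 3181 + 213 = 3394
call 17: 3394 + 213 = 3607
call 18: 3607 + 213 = 3820
call 19: 3820 + 213 = 4033
call 20: 4033 + 213 = 4246
call 21: 4246 + 213 = 4459
call 22: 4459 + 213 = 4672
call 23: 4672 + 213 = 4885
call 24: 4885 + 213 = 5098
call 25: 5098 + 213 = 5311
call 26: 5311 + 213 = 5524
call 27: 5524 + 213 = 5737
call 28: 5737 + 213 = 5950
call 29: 5950 + 213 = 6163

199, 412, 625, 838, 1051, 1264, 1477, 1690, 1903, 2116, 2329, 2542, 2755, 2968, 3181, 3394, 3607, 3820, 4033, 4246, 4459, 4672, 4885, 5098, 5311, 5524, 5737, 5950, 6163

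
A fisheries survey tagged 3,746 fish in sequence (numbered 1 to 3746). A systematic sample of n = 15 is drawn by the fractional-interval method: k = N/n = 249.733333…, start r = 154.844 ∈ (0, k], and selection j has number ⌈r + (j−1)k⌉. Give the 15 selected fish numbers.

155, 405, 655, 905, 1154, 1404, 1654, 1903, 2153, 2403, 2653, 2902, 3152, 3402, 3652

j=1: r + 0k = 154.844 → ⌈·⌉ = 155
j=2: r + 1k = 404.577333… → ⌈·⌉ = 405
j=3: r + 2k = 654.310666… → ⌈·⌉ = 655
j=4: r + 3k = 904.044 → ⌈·⌉ = 905
j=5: r + 4k = 1153.777333… → ⌈·⌉ = 1154
j=6: r + 5k = 1403.510666… → ⌈·⌉ = 1404
j=7: r + 6k = 1653.244 → ⌈·⌉ = 1654
j=8: r + 7k = 1902.977333… → ⌈·⌉ = 1903
j=9: r + 8k = 2152.710666… → ⌈·⌉ = 2153
j=10: r + 9k = 2402.444 → ⌈·⌉ = 2403
j=11: r + 10k = 2652.177333… → ⌈·⌉ = 2653
j=12: r + 11k = 2901.910666… → ⌈·⌉ = 2902
j=13: r + 12k = 3151.644 → ⌈·⌉ = 3152
j=14: r + 13k = 3401.377333… → ⌈·⌉ = 3402
j=15: r + 14k = 3651.110666… → ⌈·⌉ = 3652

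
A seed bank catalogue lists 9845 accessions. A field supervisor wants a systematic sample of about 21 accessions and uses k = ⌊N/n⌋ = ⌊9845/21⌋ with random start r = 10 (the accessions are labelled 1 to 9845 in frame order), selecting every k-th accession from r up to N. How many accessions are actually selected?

k = ⌊9845/21⌋ = 468
Achieved size = ⌊(9845 − 10)/468⌋ + 1 = ⌊9835/468⌋ + 1 = 21 + 1 = 22
(last selection: 10 + 21×468 = 9838 ≤ 9845; next would be 10306 > 9845)

22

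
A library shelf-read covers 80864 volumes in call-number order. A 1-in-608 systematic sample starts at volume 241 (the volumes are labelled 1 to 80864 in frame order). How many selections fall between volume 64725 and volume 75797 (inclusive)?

18

k = 608
First selection ≥ 64725: 241 + ⌈(64725−241)/608⌉·608 = 241 + 107×608 = 65297
Last selection ≤ 75797: 241 + ⌊(75797−241)/608⌋·608 = 241 + 124×608 = 75633
Count = 124 − 107 + 1 = 18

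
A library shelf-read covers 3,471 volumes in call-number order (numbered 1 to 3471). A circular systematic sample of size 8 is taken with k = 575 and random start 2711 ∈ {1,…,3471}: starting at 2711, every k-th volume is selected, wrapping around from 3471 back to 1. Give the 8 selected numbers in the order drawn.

Selection 1: 2711
Selection 2: 2711 + 575 = 3286
Selection 3: 3286 + 575 = 3861 → 3861 − 3471 = 390
Selection 4: 390 + 575 = 965
Selection 5: 965 + 575 = 1540
Selection 6: 1540 + 575 = 2115
Selection 7: 2115 + 575 = 2690
Selection 8: 2690 + 575 = 3265

2711, 3286, 390, 965, 1540, 2115, 2690, 3265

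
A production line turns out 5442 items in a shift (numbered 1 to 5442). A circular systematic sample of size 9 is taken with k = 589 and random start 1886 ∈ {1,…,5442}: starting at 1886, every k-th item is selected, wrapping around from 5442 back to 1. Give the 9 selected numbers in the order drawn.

1886, 2475, 3064, 3653, 4242, 4831, 5420, 567, 1156

Selection 1: 1886
Selection 2: 1886 + 589 = 2475
Selection 3: 2475 + 589 = 3064
Selection 4: 3064 + 589 = 3653
Selection 5: 3653 + 589 = 4242
Selection 6: 4242 + 589 = 4831
Selection 7: 4831 + 589 = 5420
Selection 8: 5420 + 589 = 6009 → 6009 − 5442 = 567
Selection 9: 567 + 589 = 1156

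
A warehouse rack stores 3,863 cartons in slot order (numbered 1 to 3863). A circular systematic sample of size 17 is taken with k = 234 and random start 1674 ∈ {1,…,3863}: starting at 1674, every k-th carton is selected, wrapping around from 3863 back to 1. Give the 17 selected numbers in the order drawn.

1674, 1908, 2142, 2376, 2610, 2844, 3078, 3312, 3546, 3780, 151, 385, 619, 853, 1087, 1321, 1555

Selection 1: 1674
Selection 2: 1674 + 234 = 1908
Selection 3: 1908 + 234 = 2142
Selection 4: 2142 + 234 = 2376
Selection 5: 2376 + 234 = 2610
Selection 6: 2610 + 234 = 2844
Selection 7: 2844 + 234 = 3078
Selection 8: 3078 + 234 = 3312
Selection 9: 3312 + 234 = 3546
Selection 10: 3546 + 234 = 3780
Selection 11: 3780 + 234 = 4014 → 4014 − 3863 = 151
Selection 12: 151 + 234 = 385
Selection 13: 385 + 234 = 619
Selection 14: 619 + 234 = 853
Selection 15: 853 + 234 = 1087
Selection 16: 1087 + 234 = 1321
Selection 17: 1321 + 234 = 1555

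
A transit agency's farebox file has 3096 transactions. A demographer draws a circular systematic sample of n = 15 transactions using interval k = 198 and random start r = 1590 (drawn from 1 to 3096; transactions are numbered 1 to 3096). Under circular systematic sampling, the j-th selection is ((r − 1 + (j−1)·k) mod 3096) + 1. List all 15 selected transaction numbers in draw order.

1590, 1788, 1986, 2184, 2382, 2580, 2778, 2976, 78, 276, 474, 672, 870, 1068, 1266

Selection 1: 1590
Selection 2: 1590 + 198 = 1788
Selection 3: 1788 + 198 = 1986
Selection 4: 1986 + 198 = 2184
Selection 5: 2184 + 198 = 2382
Selection 6: 2382 + 198 = 2580
Selection 7: 2580 + 198 = 2778
Selection 8: 2778 + 198 = 2976
Selection 9: 2976 + 198 = 3174 → 3174 − 3096 = 78
Selection 10: 78 + 198 = 276
Selection 11: 276 + 198 = 474
Selection 12: 474 + 198 = 672
Selection 13: 672 + 198 = 870
Selection 14: 870 + 198 = 1068
Selection 15: 1068 + 198 = 1266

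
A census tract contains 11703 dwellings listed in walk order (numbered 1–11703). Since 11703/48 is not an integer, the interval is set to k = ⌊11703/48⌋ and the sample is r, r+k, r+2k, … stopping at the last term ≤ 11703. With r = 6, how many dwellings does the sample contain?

k = ⌊11703/48⌋ = 243
Achieved size = ⌊(11703 − 6)/243⌋ + 1 = ⌊11697/243⌋ + 1 = 48 + 1 = 49
(last selection: 6 + 48×243 = 11670 ≤ 11703; next would be 11913 > 11703)

49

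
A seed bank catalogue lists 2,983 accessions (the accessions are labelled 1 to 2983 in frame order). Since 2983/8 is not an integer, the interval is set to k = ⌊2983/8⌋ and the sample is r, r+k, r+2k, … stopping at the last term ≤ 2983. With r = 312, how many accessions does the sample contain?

k = ⌊2983/8⌋ = 372
Achieved size = ⌊(2983 − 312)/372⌋ + 1 = ⌊2671/372⌋ + 1 = 7 + 1 = 8
(last selection: 312 + 7×372 = 2916 ≤ 2983; next would be 3288 > 2983)

8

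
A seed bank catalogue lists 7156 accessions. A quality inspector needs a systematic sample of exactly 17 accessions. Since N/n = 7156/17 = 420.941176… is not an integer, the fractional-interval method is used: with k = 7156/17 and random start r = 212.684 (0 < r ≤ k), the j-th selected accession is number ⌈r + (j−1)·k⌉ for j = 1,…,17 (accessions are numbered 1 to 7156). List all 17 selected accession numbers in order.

213, 634, 1055, 1476, 1897, 2318, 2739, 3160, 3581, 4002, 4423, 4844, 5264, 5685, 6106, 6527, 6948

j=1: r + 0k = 212.684 → ⌈·⌉ = 213
j=2: r + 1k = 633.625176… → ⌈·⌉ = 634
j=3: r + 2k = 1054.566352… → ⌈·⌉ = 1055
j=4: r + 3k = 1475.507529… → ⌈·⌉ = 1476
j=5: r + 4k = 1896.448705… → ⌈·⌉ = 1897
j=6: r + 5k = 2317.389882… → ⌈·⌉ = 2318
j=7: r + 6k = 2738.331058… → ⌈·⌉ = 2739
j=8: r + 7k = 3159.272235… → ⌈·⌉ = 3160
j=9: r + 8k = 3580.213411… → ⌈·⌉ = 3581
j=10: r + 9k = 4001.154588… → ⌈·⌉ = 4002
j=11: r + 10k = 4422.095764… → ⌈·⌉ = 4423
j=12: r + 11k = 4843.036941… → ⌈·⌉ = 4844
j=13: r + 12k = 5263.978117… → ⌈·⌉ = 5264
j=14: r + 13k = 5684.919294… → ⌈·⌉ = 5685
j=15: r + 14k = 6105.860470… → ⌈·⌉ = 6106
j=16: r + 15k = 6526.801647… → ⌈·⌉ = 6527
j=17: r + 16k = 6947.742823… → ⌈·⌉ = 6948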